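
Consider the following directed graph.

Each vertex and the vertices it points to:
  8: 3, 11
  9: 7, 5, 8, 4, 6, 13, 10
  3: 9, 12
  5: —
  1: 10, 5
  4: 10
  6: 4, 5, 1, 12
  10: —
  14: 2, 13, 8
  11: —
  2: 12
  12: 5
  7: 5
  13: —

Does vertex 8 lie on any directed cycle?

Yes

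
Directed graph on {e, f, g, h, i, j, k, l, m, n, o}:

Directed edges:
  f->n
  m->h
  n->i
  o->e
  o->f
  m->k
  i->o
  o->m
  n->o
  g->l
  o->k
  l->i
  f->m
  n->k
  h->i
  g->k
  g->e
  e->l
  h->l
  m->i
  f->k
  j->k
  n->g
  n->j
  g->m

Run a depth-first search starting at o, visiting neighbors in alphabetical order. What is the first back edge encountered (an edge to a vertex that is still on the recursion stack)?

DFS from o (visiting neighbors in alphabetical order); mark gray on enter, black on exit:
o gray
  e gray
    l gray
      i gray
        i→o: o is gray → back edge
First back edge: i → o.

i→o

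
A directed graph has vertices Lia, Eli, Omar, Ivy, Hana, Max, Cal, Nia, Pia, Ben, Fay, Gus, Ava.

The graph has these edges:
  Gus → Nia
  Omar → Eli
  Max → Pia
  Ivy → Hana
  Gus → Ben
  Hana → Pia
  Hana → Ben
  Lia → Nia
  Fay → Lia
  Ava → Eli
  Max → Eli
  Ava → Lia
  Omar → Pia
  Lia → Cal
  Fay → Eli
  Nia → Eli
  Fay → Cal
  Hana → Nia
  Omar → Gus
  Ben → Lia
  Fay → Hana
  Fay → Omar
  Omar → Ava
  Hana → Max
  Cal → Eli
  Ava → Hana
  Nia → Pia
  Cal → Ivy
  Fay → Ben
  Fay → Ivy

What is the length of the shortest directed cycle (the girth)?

For each vertex v, BFS finds the shortest path from v back to v.
The shortest such closed walk is Cal → Ivy → Hana → Ben → Lia → Cal, length 5.

5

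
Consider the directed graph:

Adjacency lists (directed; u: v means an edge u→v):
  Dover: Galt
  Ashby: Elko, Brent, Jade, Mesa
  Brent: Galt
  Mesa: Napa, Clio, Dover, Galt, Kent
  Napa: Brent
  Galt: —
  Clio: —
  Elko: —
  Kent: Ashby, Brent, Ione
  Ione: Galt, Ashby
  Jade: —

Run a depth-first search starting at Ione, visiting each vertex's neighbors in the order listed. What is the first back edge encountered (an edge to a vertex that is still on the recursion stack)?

Kent→Ashby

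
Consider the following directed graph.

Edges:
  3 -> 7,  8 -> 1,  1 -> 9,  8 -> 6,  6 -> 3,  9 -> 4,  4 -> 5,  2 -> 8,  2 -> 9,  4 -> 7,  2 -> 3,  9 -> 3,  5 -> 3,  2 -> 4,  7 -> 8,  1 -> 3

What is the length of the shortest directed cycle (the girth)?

4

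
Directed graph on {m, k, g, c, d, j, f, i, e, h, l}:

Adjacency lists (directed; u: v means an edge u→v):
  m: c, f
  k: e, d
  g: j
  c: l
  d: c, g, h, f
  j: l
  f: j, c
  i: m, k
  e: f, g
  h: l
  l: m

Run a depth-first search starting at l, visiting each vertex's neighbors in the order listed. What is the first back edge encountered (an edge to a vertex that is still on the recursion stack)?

c→l

DFS from l (visiting each vertex's neighbors in the order listed); mark gray on enter, black on exit:
l gray
  m gray
    c gray
      c→l: l is gray → back edge
First back edge: c → l.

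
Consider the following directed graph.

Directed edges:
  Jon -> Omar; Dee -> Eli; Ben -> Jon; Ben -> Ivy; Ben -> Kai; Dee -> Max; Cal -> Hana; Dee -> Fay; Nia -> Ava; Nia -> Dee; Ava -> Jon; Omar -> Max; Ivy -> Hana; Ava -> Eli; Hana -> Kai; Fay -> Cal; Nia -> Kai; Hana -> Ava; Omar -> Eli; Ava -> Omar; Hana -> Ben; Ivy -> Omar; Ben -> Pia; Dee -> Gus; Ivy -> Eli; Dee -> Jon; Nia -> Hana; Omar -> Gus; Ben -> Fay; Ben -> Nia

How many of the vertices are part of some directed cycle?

7

A vertex is on a directed cycle iff it belongs to a strongly connected component of size ≥ 2 (or has a self-loop).
The vertices on cycles are {Ben, Cal, Dee, Fay, Ivy, Nia, Hana} — 7 in total.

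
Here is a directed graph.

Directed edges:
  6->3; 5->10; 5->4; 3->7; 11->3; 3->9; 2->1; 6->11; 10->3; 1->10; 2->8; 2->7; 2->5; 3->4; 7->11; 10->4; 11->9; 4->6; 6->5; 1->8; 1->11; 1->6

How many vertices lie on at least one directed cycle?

7

A vertex is on a directed cycle iff it belongs to a strongly connected component of size ≥ 2 (or has a self-loop).
The vertices on cycles are {3, 4, 5, 6, 7, 10, 11} — 7 in total.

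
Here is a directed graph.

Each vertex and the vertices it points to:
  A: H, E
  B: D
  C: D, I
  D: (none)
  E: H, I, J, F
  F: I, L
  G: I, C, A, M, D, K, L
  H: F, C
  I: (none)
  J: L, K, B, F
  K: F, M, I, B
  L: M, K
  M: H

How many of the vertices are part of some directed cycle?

5

A vertex is on a directed cycle iff it belongs to a strongly connected component of size ≥ 2 (or has a self-loop).
The vertices on cycles are {F, H, K, L, M} — 5 in total.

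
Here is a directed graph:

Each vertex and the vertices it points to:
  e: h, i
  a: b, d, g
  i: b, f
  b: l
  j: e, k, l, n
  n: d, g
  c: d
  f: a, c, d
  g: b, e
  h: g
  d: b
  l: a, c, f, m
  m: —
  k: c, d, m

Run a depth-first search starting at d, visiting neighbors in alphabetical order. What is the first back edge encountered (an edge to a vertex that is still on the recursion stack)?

a->b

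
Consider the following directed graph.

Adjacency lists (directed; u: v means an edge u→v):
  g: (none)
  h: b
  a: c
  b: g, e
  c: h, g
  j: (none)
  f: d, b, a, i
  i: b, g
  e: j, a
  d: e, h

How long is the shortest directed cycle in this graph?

For each vertex v, BFS finds the shortest path from v back to v.
The shortest such closed walk is e → a → c → h → b → e, length 5.

5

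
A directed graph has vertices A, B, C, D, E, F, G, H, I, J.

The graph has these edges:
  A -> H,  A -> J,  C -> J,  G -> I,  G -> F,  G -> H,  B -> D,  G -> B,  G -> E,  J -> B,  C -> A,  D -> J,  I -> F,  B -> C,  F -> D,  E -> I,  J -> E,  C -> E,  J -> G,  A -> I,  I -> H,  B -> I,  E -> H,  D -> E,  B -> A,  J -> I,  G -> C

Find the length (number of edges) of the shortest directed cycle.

3

For each vertex v, BFS finds the shortest path from v back to v.
The shortest such closed walk is G → C → J → G, length 3.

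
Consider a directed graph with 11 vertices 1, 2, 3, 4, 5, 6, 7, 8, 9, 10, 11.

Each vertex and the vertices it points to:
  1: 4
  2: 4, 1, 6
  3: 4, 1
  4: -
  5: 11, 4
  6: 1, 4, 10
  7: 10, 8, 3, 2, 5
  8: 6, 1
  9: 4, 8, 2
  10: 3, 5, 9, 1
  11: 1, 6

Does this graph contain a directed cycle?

DFS with white/gray/black marking, starting from 4:
4 gray
4 black
1 gray
  1→4: 4 black — skip
1 black
2 gray
  2→4: 4 black — skip
  2→1: 1 black — skip
  6 gray
    6→1: 1 black — skip
    6→4: 4 black — skip
    10 gray
      3 gray
        3→4: 4 black — skip
        3→1: 1 black — skip
      3 black
      5 gray
        11 gray
          11→1: 1 black — skip
          11→6: 6 is gray → back edge
Back edge found, so a cycle exists: 6 → 10 → 5 → 11 → 6.

Yes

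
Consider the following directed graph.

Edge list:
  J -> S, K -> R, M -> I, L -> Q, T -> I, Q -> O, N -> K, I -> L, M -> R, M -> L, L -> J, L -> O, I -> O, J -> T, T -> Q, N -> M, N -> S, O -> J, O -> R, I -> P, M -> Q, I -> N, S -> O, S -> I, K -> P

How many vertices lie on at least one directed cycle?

9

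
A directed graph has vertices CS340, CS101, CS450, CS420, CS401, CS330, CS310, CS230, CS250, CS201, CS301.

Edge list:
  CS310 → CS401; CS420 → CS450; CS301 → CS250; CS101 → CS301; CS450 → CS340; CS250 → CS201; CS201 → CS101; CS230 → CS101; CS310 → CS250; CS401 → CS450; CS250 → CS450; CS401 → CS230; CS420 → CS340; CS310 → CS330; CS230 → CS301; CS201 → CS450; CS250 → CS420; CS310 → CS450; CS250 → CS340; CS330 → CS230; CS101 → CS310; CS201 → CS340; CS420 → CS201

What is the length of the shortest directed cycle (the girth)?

4

For each vertex v, BFS finds the shortest path from v back to v.
The shortest such closed walk is CS330 → CS230 → CS101 → CS310 → CS330, length 4.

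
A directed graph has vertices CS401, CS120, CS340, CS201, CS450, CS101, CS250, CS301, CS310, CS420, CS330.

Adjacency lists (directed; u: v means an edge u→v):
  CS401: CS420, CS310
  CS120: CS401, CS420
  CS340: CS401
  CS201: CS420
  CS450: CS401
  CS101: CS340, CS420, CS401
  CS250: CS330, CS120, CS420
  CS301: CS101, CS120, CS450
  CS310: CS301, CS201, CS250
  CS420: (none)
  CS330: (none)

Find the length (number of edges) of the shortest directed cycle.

4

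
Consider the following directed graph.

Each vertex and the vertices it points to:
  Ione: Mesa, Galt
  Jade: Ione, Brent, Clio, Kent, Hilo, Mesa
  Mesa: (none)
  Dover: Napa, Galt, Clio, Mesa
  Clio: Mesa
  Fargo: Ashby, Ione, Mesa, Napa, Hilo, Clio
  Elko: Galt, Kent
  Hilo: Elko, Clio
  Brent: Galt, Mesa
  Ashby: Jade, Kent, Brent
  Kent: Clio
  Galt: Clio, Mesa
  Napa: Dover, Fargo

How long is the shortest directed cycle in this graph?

2

For each vertex v, BFS finds the shortest path from v back to v.
The shortest such closed walk is Napa → Dover → Napa, length 2.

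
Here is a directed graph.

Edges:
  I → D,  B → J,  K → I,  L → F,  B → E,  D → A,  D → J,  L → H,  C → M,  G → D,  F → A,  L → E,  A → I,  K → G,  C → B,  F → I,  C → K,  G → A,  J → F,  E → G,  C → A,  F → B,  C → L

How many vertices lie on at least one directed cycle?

8

A vertex is on a directed cycle iff it belongs to a strongly connected component of size ≥ 2 (or has a self-loop).
The vertices on cycles are {A, B, D, E, F, G, I, J} — 8 in total.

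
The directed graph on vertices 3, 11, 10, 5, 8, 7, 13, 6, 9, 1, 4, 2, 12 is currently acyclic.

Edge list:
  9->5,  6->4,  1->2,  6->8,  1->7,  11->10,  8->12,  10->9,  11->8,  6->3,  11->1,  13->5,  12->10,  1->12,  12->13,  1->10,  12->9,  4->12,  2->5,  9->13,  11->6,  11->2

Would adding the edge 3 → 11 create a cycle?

Yes

Adding 3→11 creates a cycle iff 11 can already reach 3.
Path from 11: 11 → 6 → 3.
So 11 → … → 3 → 11 is a cycle.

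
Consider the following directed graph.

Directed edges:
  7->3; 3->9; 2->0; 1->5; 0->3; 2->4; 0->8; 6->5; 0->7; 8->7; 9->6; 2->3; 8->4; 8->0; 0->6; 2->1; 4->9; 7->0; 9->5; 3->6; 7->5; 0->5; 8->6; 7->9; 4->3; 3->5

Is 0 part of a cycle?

0 is on a cycle iff 0 can reach itself via ≥1 edge.
0 → 7 → 0 — yes.

Yes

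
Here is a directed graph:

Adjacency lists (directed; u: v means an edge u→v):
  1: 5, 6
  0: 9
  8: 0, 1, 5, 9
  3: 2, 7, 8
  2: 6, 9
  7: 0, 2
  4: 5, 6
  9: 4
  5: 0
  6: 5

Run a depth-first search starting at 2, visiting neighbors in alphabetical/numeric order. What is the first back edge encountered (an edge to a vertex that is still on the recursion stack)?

DFS from 2 (visiting neighbors in alphabetical/numeric order); mark gray on enter, black on exit:
2 gray
  6 gray
    5 gray
      0 gray
        9 gray
          4 gray
            4→5: 5 is gray → back edge
First back edge: 4 → 5.

4->5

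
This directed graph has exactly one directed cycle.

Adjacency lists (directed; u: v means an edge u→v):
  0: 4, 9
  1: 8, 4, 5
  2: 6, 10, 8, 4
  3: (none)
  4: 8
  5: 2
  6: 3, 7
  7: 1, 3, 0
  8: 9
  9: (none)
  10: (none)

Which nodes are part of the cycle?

DFS with gray/black marking from 2:
2 gray
  6 gray
    3 gray
    3 black
    7 gray
      1 gray
        8 gray
          9 gray
          9 black
        8 black
        4 gray
          4→8: 8 black — skip
        4 black
        5 gray
          5→2: 2 is gray → back edge
Back edge closes the cycle 2 → 6 → 7 → 1 → 5 → 2; its vertices are {1, 2, 5, 6, 7}.

1, 2, 5, 6, 7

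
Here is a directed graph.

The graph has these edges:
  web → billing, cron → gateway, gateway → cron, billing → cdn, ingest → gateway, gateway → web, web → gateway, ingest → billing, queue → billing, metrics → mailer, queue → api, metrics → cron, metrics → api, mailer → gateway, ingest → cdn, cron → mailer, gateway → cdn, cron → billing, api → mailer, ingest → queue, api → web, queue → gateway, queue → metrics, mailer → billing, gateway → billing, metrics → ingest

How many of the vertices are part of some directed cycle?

7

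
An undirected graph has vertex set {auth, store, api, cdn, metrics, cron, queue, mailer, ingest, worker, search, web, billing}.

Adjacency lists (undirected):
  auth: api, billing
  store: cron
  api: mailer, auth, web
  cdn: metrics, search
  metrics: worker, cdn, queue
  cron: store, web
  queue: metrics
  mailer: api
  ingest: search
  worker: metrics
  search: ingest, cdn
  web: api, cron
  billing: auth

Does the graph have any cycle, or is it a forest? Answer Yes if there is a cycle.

No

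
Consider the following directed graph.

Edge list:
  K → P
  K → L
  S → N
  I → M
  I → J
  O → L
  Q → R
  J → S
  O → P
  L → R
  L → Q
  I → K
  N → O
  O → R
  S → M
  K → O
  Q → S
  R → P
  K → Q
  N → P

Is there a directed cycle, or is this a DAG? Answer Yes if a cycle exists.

DFS with white/gray/black marking, starting from O:
O gray
  R gray
    P gray
    P black
  R black
  O→P: P black — skip
  L gray
    Q gray
      Q→R: R black — skip
      S gray
        M gray
        M black
        N gray
          N→P: P black — skip
          N→O: O is gray → back edge
Back edge found, so a cycle exists: O → L → Q → S → N → O.

Yes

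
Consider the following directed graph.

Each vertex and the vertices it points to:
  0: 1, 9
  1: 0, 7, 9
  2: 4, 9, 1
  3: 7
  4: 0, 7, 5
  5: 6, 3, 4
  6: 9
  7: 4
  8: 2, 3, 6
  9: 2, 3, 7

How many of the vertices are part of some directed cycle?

9

A vertex is on a directed cycle iff it belongs to a strongly connected component of size ≥ 2 (or has a self-loop).
The vertices on cycles are {0, 1, 2, 3, 4, 5, 6, 7, 9} — 9 in total.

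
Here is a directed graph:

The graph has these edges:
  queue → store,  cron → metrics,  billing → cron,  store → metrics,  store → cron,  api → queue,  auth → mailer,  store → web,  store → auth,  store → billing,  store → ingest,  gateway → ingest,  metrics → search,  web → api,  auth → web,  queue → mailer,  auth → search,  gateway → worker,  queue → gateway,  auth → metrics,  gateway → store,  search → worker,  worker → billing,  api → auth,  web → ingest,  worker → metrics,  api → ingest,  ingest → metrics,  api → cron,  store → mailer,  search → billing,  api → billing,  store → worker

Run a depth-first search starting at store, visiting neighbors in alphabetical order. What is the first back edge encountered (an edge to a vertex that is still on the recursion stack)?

DFS from store (visiting neighbors in alphabetical order); mark gray on enter, black on exit:
store gray
  auth gray
    mailer gray
    mailer black
    metrics gray
      search gray
        billing gray
          cron gray
            cron→metrics: metrics is gray → back edge
First back edge: cron → metrics.

cron->metrics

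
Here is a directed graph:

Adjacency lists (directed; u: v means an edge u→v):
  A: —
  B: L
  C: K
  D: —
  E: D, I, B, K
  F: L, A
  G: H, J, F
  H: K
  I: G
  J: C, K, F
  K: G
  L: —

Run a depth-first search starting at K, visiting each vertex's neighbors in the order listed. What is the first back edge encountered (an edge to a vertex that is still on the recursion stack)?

DFS from K (visiting each vertex's neighbors in the order listed); mark gray on enter, black on exit:
K gray
  G gray
    H gray
      H→K: K is gray → back edge
First back edge: H → K.

H→K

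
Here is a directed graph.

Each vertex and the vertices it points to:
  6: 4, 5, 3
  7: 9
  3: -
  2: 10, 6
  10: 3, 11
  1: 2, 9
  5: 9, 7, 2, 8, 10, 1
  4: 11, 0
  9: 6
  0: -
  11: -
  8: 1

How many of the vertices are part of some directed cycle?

A vertex is on a directed cycle iff it belongs to a strongly connected component of size ≥ 2 (or has a self-loop).
The vertices on cycles are {1, 2, 5, 6, 7, 8, 9} — 7 in total.

7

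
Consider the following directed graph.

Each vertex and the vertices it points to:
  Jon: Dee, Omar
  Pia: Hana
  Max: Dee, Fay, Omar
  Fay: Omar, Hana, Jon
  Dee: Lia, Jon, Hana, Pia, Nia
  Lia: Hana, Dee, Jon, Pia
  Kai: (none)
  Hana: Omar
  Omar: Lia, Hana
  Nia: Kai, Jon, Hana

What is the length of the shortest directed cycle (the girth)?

2

For each vertex v, BFS finds the shortest path from v back to v.
The shortest such closed walk is Dee → Jon → Dee, length 2.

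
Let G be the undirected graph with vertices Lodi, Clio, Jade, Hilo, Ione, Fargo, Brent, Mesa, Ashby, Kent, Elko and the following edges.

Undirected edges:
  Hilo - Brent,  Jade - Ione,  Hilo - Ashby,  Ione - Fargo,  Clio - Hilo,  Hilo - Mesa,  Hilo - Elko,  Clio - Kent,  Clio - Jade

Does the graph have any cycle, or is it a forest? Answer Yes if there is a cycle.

No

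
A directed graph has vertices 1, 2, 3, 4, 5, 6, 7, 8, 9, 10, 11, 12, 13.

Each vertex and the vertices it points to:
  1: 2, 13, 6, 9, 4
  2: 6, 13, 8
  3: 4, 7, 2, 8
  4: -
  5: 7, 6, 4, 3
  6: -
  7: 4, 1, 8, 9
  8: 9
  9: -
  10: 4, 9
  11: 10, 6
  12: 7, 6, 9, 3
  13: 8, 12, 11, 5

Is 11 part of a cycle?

No

11 lies on a cycle iff there is a path from 11 back to itself.
Exploring from 11, it never reaches itself; equivalently, its strongly connected component is a singleton.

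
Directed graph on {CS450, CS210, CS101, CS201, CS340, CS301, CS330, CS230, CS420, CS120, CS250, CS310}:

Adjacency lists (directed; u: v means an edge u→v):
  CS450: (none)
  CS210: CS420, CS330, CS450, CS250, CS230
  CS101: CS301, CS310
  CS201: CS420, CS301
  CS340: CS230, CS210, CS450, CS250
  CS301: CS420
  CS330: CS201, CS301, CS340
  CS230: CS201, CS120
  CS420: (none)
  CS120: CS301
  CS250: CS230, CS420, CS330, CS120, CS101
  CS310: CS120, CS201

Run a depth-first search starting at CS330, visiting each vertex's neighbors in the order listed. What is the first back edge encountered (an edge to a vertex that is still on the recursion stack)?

CS210->CS330

DFS from CS330 (visiting each vertex's neighbors in the order listed); mark gray on enter, black on exit:
CS330 gray
  CS201 gray
    CS420 gray
    CS420 black
    CS301 gray
      CS301→CS420: CS420 black — skip
    CS301 black
  CS201 black
  CS330→CS301: CS301 black — skip
  CS340 gray
    CS230 gray
      CS230→CS201: CS201 black — skip
      CS120 gray
        CS120→CS301: CS301 black — skip
      CS120 black
    CS230 black
    CS210 gray
      CS210→CS420: CS420 black — skip
      CS210→CS330: CS330 is gray → back edge
First back edge: CS210 → CS330.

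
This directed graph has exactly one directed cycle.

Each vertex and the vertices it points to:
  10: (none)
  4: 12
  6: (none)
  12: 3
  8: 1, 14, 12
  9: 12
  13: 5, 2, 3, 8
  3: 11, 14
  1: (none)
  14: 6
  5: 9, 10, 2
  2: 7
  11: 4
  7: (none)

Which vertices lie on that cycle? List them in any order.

3, 4, 11, 12

DFS with gray/black marking from 3:
3 gray
  11 gray
    4 gray
      12 gray
        12→3: 3 is gray → back edge
Back edge closes the cycle 3 → 11 → 4 → 12 → 3; its vertices are {3, 4, 11, 12}.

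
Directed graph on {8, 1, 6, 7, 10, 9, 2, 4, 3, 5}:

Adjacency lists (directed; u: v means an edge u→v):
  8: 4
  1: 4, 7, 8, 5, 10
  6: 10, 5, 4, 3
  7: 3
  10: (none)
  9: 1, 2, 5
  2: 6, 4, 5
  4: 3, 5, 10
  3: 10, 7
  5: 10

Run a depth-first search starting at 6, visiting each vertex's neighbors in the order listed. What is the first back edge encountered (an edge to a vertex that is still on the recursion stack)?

7->3

DFS from 6 (visiting each vertex's neighbors in the order listed); mark gray on enter, black on exit:
6 gray
  10 gray
  10 black
  5 gray
    5→10: 10 black — skip
  5 black
  4 gray
    3 gray
      3→10: 10 black — skip
      7 gray
        7→3: 3 is gray → back edge
First back edge: 7 → 3.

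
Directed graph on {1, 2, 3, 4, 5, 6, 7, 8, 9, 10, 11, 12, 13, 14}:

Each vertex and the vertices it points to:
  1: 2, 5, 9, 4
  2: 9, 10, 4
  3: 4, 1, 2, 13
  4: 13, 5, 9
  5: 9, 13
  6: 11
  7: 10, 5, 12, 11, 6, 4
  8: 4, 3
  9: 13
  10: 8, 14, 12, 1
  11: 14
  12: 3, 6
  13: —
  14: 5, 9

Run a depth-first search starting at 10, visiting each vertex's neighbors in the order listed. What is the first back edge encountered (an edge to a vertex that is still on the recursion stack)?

2->10

DFS from 10 (visiting each vertex's neighbors in the order listed); mark gray on enter, black on exit:
10 gray
  8 gray
    4 gray
      13 gray
      13 black
      5 gray
        9 gray
          9→13: 13 black — skip
        9 black
        5→13: 13 black — skip
      5 black
      4→9: 9 black — skip
    4 black
    3 gray
      3→4: 4 black — skip
      1 gray
        2 gray
          2→9: 9 black — skip
          2→10: 10 is gray → back edge
First back edge: 2 → 10.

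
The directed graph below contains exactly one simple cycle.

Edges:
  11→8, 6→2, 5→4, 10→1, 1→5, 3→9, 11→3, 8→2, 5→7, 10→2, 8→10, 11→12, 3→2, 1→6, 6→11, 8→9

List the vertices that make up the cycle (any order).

1, 6, 8, 10, 11

DFS with gray/black marking from 1:
1 gray
  5 gray
    4 gray
    4 black
    7 gray
    7 black
  5 black
  6 gray
    11 gray
      3 gray
        9 gray
        9 black
        2 gray
        2 black
      3 black
      8 gray
        10 gray
          10→2: 2 black — skip
          10→1: 1 is gray → back edge
Back edge closes the cycle 1 → 6 → 11 → 8 → 10 → 1; its vertices are {1, 6, 8, 10, 11}.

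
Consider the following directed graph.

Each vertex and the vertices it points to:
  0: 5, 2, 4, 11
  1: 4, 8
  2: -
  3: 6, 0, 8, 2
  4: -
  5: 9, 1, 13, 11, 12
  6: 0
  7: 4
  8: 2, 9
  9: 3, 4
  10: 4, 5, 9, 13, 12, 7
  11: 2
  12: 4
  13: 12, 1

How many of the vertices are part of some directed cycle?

8

A vertex is on a directed cycle iff it belongs to a strongly connected component of size ≥ 2 (or has a self-loop).
The vertices on cycles are {0, 1, 3, 5, 6, 8, 9, 13} — 8 in total.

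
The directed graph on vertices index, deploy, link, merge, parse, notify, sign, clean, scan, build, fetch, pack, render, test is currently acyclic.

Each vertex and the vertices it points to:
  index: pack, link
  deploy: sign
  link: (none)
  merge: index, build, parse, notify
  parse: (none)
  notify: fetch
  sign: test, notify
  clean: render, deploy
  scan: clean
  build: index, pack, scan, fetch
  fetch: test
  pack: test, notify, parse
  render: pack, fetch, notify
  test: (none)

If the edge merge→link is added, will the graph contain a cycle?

No

Adding merge→link creates a cycle iff link can already reach merge.
Explore from link: no path reaches merge. The graph stays acyclic.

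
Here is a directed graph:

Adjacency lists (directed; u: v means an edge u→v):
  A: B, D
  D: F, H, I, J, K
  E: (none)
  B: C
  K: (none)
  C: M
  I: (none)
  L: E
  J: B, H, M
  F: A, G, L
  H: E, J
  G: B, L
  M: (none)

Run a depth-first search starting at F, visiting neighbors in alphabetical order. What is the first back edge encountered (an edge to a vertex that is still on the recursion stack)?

D→F

DFS from F (visiting neighbors in alphabetical order); mark gray on enter, black on exit:
F gray
  A gray
    B gray
      C gray
        M gray
        M black
      C black
    B black
    D gray
      D→F: F is gray → back edge
First back edge: D → F.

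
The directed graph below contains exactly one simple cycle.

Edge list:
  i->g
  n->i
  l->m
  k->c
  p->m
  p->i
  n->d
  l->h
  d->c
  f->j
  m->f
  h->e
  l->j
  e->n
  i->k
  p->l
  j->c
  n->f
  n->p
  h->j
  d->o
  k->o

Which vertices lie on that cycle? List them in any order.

DFS with gray/black marking from n:
n gray
  i gray
    g gray
    g black
    k gray
      c gray
      c black
      o gray
      o black
    k black
  i black
  d gray
    d→c: c black — skip
    d→o: o black — skip
  d black
  f gray
    j gray
      j→c: c black — skip
    j black
  f black
  p gray
    p→i: i black — skip
    l gray
      l→j: j black — skip
      h gray
        h→j: j black — skip
        e gray
          e→n: n is gray → back edge
Back edge closes the cycle n → p → l → h → e → n; its vertices are {e, h, l, n, p}.

e, h, l, n, p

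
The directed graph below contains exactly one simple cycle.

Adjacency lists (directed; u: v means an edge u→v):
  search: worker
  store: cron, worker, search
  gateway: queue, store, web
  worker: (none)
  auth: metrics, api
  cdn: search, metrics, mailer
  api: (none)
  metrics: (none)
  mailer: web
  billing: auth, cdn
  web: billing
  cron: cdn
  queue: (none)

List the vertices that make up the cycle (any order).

cdn, web, mailer, billing

DFS with gray/black marking from web:
web gray
  billing gray
    auth gray
      metrics gray
      metrics black
      api gray
      api black
    auth black
    cdn gray
      search gray
        worker gray
        worker black
      search black
      cdn→metrics: metrics black — skip
      mailer gray
        mailer→web: web is gray → back edge
Back edge closes the cycle web → billing → cdn → mailer → web; its vertices are {cdn, web, mailer, billing}.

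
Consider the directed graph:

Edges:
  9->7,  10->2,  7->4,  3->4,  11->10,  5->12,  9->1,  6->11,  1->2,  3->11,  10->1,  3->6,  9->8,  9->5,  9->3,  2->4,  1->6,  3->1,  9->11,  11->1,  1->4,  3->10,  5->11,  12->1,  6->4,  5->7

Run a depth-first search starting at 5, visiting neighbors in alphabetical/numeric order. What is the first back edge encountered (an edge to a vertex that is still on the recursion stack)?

DFS from 5 (visiting neighbors in alphabetical/numeric order); mark gray on enter, black on exit:
5 gray
  7 gray
    4 gray
    4 black
  7 black
  11 gray
    1 gray
      2 gray
        2→4: 4 black — skip
      2 black
      1→4: 4 black — skip
      6 gray
        6→4: 4 black — skip
        6→11: 11 is gray → back edge
First back edge: 6 → 11.

6→11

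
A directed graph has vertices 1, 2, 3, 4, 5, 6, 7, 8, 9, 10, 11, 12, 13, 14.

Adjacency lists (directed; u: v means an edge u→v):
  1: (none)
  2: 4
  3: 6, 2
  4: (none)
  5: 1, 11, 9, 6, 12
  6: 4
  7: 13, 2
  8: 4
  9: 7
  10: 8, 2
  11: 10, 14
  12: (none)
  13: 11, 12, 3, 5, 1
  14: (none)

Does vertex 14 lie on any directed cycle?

14 lies on a cycle iff there is a path from 14 back to itself.
Exploring from 14, it never reaches itself; equivalently, its strongly connected component is a singleton.

No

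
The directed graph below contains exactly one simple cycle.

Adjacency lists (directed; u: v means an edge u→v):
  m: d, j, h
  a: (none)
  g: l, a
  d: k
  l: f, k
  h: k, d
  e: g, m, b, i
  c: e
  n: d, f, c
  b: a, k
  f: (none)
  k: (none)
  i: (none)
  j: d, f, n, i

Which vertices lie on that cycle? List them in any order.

c, e, j, m, n

DFS with gray/black marking from c:
c gray
  e gray
    g gray
      l gray
        f gray
        f black
        k gray
        k black
      l black
      a gray
      a black
    g black
    m gray
      d gray
        d→k: k black — skip
      d black
      j gray
        j→d: d black — skip
        j→f: f black — skip
        n gray
          n→d: d black — skip
          n→f: f black — skip
          n→c: c is gray → back edge
Back edge closes the cycle c → e → m → j → n → c; its vertices are {c, e, j, m, n}.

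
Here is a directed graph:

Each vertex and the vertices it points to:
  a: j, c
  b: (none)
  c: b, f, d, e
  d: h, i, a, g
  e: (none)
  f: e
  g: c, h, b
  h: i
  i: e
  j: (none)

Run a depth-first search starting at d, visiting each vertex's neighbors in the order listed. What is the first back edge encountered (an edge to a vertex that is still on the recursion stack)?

c→d

DFS from d (visiting each vertex's neighbors in the order listed); mark gray on enter, black on exit:
d gray
  h gray
    i gray
      e gray
      e black
    i black
  h black
  d→i: i black — skip
  a gray
    j gray
    j black
    c gray
      b gray
      b black
      f gray
        f→e: e black — skip
      f black
      c→d: d is gray → back edge
First back edge: c → d.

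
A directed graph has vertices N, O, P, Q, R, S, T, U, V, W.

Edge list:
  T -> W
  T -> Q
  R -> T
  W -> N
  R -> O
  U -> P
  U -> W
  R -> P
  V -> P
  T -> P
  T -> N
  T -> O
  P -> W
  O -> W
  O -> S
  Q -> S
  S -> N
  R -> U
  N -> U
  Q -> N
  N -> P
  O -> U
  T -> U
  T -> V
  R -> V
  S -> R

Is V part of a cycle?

No

V lies on a cycle iff there is a path from V back to itself.
Exploring from V, it never reaches itself; equivalently, its strongly connected component is a singleton.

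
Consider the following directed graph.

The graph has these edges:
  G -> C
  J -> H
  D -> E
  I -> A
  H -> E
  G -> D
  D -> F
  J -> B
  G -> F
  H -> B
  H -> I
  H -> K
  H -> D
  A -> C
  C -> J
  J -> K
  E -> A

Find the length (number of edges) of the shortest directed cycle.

For each vertex v, BFS finds the shortest path from v back to v.
The shortest such closed walk is C → J → H → I → A → C, length 5.

5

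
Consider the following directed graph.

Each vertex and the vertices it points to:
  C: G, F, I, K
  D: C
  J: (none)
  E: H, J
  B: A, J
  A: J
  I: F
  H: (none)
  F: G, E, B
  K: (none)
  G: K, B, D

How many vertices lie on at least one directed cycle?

A vertex is on a directed cycle iff it belongs to a strongly connected component of size ≥ 2 (or has a self-loop).
The vertices on cycles are {C, D, F, G, I} — 5 in total.

5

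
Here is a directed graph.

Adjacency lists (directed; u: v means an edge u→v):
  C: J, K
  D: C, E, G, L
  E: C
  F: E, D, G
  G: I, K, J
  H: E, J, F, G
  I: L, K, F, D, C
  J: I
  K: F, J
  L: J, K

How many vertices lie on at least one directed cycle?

A vertex is on a directed cycle iff it belongs to a strongly connected component of size ≥ 2 (or has a self-loop).
The vertices on cycles are {C, D, E, F, G, I, J, K, L} — 9 in total.

9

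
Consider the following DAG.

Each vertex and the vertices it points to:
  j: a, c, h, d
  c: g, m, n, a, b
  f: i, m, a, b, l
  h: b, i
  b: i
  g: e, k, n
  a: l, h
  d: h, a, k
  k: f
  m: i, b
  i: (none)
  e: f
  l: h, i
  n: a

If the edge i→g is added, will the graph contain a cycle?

Adding i→g creates a cycle iff g can already reach i.
Path from g: g → e → f → i.
So g → … → i → g is a cycle.

Yes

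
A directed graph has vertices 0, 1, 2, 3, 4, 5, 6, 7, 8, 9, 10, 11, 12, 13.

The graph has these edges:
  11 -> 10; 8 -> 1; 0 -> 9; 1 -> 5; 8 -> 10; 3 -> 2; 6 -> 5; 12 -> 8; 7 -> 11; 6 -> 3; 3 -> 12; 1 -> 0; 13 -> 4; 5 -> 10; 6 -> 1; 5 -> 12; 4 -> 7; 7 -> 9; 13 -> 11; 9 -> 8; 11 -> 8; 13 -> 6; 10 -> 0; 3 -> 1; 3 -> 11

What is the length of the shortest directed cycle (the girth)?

4

For each vertex v, BFS finds the shortest path from v back to v.
The shortest such closed walk is 1 → 5 → 12 → 8 → 1, length 4.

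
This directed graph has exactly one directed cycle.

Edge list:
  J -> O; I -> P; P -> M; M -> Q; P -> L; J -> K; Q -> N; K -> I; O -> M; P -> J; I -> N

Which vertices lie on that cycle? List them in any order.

I, J, K, P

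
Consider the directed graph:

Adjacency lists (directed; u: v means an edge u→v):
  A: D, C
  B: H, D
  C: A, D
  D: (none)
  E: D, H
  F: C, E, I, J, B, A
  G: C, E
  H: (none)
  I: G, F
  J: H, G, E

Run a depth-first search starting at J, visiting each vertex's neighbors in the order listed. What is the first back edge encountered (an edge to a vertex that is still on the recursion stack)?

A->C

DFS from J (visiting each vertex's neighbors in the order listed); mark gray on enter, black on exit:
J gray
  H gray
  H black
  G gray
    C gray
      A gray
        D gray
        D black
        A→C: C is gray → back edge
First back edge: A → C.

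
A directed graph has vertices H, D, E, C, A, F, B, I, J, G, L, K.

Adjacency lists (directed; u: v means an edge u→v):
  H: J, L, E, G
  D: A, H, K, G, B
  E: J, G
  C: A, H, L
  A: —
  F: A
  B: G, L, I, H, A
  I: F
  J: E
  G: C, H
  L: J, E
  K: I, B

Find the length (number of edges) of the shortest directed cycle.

2

For each vertex v, BFS finds the shortest path from v back to v.
The shortest such closed walk is G → H → G, length 2.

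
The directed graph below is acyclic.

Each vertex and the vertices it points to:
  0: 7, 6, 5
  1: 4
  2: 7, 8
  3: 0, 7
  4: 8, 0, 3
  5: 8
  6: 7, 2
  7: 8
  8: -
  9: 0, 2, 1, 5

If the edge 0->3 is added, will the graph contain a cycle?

Yes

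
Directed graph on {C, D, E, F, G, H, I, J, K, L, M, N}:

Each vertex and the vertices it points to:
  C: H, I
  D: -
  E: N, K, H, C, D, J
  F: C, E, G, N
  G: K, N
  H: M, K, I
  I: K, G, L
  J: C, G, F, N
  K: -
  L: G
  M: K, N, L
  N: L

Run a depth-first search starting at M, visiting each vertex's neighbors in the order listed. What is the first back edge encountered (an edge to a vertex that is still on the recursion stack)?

DFS from M (visiting each vertex's neighbors in the order listed); mark gray on enter, black on exit:
M gray
  K gray
  K black
  N gray
    L gray
      G gray
        G→K: K black — skip
        G→N: N is gray → back edge
First back edge: G → N.

G->N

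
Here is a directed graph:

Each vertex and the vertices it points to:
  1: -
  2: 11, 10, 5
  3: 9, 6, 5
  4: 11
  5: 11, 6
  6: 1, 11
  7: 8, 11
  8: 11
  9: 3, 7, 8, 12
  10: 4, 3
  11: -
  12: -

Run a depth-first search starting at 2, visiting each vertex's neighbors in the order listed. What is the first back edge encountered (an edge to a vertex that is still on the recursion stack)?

9->3

DFS from 2 (visiting each vertex's neighbors in the order listed); mark gray on enter, black on exit:
2 gray
  11 gray
  11 black
  10 gray
    4 gray
      4→11: 11 black — skip
    4 black
    3 gray
      9 gray
        9→3: 3 is gray → back edge
First back edge: 9 → 3.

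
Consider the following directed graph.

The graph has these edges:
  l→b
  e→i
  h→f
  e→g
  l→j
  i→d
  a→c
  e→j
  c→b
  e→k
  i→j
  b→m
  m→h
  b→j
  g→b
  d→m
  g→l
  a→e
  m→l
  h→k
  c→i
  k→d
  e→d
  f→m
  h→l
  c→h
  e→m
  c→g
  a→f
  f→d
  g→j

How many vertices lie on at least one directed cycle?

7

A vertex is on a directed cycle iff it belongs to a strongly connected component of size ≥ 2 (or has a self-loop).
The vertices on cycles are {b, d, f, h, k, l, m} — 7 in total.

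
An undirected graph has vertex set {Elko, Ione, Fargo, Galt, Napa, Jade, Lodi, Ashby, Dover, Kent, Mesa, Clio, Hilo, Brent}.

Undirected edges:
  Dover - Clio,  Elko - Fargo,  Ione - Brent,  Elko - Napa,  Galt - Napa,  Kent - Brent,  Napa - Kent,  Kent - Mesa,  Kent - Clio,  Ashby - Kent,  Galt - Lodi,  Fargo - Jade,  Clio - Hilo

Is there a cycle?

No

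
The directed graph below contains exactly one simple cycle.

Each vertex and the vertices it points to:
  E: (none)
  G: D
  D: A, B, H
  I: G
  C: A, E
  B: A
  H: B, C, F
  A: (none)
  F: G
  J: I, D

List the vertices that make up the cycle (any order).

DFS with gray/black marking from D:
D gray
  A gray
  A black
  B gray
    B→A: A black — skip
  B black
  H gray
    H→B: B black — skip
    C gray
      C→A: A black — skip
      E gray
      E black
    C black
    F gray
      G gray
        G→D: D is gray → back edge
Back edge closes the cycle D → H → F → G → D; its vertices are {D, F, G, H}.

D, F, G, H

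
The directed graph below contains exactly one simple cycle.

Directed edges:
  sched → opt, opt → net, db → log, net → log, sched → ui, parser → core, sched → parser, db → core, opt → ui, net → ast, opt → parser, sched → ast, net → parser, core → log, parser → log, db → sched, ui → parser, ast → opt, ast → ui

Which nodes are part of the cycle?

ast, net, opt

DFS with gray/black marking from opt:
opt gray
  ui gray
    parser gray
      log gray
      log black
      core gray
        core→log: log black — skip
      core black
    parser black
  ui black
  opt→parser: parser black — skip
  net gray
    ast gray
      ast→ui: ui black — skip
      ast→opt: opt is gray → back edge
Back edge closes the cycle opt → net → ast → opt; its vertices are {ast, net, opt}.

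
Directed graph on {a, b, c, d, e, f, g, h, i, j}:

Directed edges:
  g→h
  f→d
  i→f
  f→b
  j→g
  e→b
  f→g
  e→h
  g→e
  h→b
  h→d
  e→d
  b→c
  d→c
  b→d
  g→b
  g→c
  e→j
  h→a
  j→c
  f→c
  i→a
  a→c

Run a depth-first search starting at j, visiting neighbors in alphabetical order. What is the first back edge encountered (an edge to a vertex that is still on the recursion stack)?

e->j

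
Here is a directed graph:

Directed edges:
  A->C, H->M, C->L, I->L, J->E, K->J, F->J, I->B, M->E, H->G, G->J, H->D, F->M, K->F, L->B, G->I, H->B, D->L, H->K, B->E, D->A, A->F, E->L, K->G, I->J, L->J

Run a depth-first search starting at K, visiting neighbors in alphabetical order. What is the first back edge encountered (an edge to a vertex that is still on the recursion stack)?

DFS from K (visiting neighbors in alphabetical order); mark gray on enter, black on exit:
K gray
  F gray
    J gray
      E gray
        L gray
          B gray
            B→E: E is gray → back edge
First back edge: B → E.

B->E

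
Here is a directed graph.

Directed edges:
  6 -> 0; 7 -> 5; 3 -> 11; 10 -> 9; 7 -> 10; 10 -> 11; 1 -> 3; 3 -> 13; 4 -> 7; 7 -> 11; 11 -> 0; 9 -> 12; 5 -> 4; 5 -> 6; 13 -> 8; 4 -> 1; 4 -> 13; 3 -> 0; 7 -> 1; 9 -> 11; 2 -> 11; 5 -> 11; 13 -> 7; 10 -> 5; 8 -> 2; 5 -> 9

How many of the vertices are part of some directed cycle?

A vertex is on a directed cycle iff it belongs to a strongly connected component of size ≥ 2 (or has a self-loop).
The vertices on cycles are {1, 3, 4, 5, 7, 10, 13} — 7 in total.

7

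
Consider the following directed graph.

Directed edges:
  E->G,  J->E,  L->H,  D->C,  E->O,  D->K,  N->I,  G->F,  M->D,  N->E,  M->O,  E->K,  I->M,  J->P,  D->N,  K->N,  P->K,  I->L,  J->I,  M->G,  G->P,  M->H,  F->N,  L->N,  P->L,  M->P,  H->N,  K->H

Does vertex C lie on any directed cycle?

C lies on a cycle iff there is a path from C back to itself.
Exploring from C, it never reaches itself; equivalently, its strongly connected component is a singleton.

No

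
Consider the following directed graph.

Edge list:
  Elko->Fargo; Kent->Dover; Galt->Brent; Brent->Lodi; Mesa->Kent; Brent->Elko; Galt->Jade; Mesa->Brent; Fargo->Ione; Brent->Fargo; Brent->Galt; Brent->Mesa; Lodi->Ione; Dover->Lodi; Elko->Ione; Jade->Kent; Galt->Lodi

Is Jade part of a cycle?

No

Jade lies on a cycle iff there is a path from Jade back to itself.
Exploring from Jade, it never reaches itself; equivalently, its strongly connected component is a singleton.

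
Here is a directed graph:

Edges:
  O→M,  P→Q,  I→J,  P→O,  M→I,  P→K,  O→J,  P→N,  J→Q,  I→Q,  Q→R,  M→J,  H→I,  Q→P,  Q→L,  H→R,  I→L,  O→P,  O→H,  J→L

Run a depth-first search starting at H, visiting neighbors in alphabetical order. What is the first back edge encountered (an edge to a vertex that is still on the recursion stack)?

O->H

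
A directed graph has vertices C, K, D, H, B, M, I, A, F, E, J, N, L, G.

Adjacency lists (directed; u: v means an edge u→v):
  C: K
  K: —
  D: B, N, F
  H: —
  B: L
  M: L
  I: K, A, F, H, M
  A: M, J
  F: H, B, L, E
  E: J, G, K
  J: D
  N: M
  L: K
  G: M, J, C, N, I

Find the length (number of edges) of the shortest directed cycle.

For each vertex v, BFS finds the shortest path from v back to v.
The shortest such closed walk is G → I → F → E → G, length 4.

4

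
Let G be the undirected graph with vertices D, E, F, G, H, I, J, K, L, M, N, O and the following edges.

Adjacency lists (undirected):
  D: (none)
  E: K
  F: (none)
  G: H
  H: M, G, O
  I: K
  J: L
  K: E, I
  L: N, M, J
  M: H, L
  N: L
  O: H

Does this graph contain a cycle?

DFS, tracking each vertex's parent; an edge to a visited non-parent vertex closes a cycle.
Start from N:
visit N (parent –)
  visit L (parent N)
    L–N: parent, skip
    visit M (parent L)
      visit H (parent M)
        H–M: parent, skip
        visit G (parent H)
          G–H: parent, skip
        visit O (parent H)
          O–H: parent, skip
      M–L: parent, skip
    visit J (parent L)
      J–L: parent, skip
visit D (parent –)
visit E (parent –)
  visit K (parent E)
    K–E: parent, skip
    visit I (parent K)
      I–K: parent, skip
visit F (parent –)
No non-parent visited neighbor found — the graph is a forest.

No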